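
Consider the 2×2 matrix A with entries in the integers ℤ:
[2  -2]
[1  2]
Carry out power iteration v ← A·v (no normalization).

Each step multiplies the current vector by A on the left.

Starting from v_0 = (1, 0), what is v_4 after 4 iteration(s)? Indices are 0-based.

v_4 = (-28, 16)

v_0 = (1, 0).
v_1 = A·v_0 = (2, 1).
v_2 = A·v_1 = (2, 4).
v_3 = A·v_2 = (-4, 10).
v_4 = A·v_3 = (-28, 16).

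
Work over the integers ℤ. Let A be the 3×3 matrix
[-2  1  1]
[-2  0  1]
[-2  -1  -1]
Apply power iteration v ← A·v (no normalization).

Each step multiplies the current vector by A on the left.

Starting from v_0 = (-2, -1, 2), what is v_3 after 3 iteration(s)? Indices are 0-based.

v_3 = (-24, -17, 28)

v_0 = (-2, -1, 2).
v_1 = A·v_0 = (5, 6, 3).
v_2 = A·v_1 = (-1, -7, -19).
v_3 = A·v_2 = (-24, -17, 28).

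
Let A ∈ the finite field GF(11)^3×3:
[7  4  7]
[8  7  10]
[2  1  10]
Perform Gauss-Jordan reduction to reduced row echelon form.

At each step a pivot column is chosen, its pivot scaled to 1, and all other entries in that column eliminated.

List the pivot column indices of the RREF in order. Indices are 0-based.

pivot columns: 0, 1, 2

pivot(0,0)=7: scale R0 → (1, 10, 1)
  clear (1,0): R1 −= (8)R0 → (0, 4, 2)
  clear (2,0): R2 −= (2)R0 → (0, 3, 8)
pivot(1,1)=4: scale R1 → (0, 1, 6)
  clear (0,1): R0 −= (10)R1 → (1, 0, 7)
  clear (2,1): R2 −= (3)R1 → (0, 0, 1)
pivot(2,2)=1: scale R2 → (0, 0, 1)
  clear (0,2): R0 −= (7)R2 → (1, 0, 0)
  clear (1,2): R1 −= (6)R2 → (0, 1, 0)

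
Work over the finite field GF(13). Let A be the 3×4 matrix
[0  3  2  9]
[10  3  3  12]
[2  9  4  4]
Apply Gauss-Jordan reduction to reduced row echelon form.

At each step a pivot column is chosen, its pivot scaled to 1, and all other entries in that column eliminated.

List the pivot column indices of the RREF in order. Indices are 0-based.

pivot columns: 0, 1, 2

pivot(0,0): swap R0↔R1
pivot(0,0)=10: scale R0 → (1, 12, 12, 9)
  clear (2,0): R2 −= (2)R0 → (0, 11, 6, 12)
pivot(1,1)=3: scale R1 → (0, 1, 5, 3)
  clear (0,1): R0 −= (12)R1 → (1, 0, 4, 12)
  clear (2,1): R2 −= (11)R1 → (0, 0, 3, 5)
pivot(2,2)=3: scale R2 → (0, 0, 1, 6)
  clear (0,2): R0 −= (4)R2 → (1, 0, 0, 1)
  clear (1,2): R1 −= (5)R2 → (0, 1, 0, 12)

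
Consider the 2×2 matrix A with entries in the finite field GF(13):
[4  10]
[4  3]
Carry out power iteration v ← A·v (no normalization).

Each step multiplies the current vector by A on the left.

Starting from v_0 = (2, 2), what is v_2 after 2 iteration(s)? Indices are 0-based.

v_0 = (2, 2).
v_1 = A·v_0 = (2, 1).
v_2 = A·v_1 = (5, 11).

v_2 = (5, 11)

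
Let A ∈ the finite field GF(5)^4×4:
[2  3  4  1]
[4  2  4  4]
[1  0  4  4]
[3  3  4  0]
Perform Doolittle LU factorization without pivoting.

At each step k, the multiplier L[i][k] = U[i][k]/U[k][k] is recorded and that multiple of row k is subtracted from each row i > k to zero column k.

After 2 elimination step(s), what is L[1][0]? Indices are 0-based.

L[1][0] = 2

[col 0] pivot 2
  R1 -= 2*R0 → (0, 1, 1, 2)  (L[1][0] := 2)
  R2 -= 3*R0 → (0, 1, 2, 1)  (L[2][0] := 3)
  R3 -= 4*R0 → (0, 1, 3, 1)  (L[3][0] := 4)
[col 1] pivot 1
  R2 -= 1*R1 → (0, 0, 1, 4)  (L[2][1] := 1)
  R3 -= 1*R1 → (0, 0, 2, 4)  (L[3][1] := 1)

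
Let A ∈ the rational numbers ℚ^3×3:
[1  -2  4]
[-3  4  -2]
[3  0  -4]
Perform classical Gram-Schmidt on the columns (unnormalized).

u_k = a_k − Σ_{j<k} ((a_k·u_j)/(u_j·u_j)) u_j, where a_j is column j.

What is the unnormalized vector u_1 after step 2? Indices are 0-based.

u_1 = (-24/19, 34/19, 42/19)

Step 1: u_0 = a_0 = (1, -3, 3).
Step 2: u_1 = a_1 − (-14/19)·u_0 = (-24/19, 34/19, 42/19).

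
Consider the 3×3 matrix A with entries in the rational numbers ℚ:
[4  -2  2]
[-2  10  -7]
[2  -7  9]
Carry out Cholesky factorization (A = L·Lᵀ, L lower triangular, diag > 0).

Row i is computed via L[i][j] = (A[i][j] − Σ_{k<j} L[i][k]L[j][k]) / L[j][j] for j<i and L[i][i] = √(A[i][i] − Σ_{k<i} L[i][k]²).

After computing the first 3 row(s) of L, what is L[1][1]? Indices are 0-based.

L[1][1] = 3

Step 1: L[0][0] = √(4) = 2.
  L[1][0] = (-2) / L[0][0] = -1.
Step 2: L[1][1] = √(9) = 3.
  L[2][0] = (2) / L[0][0] = 1.
  L[2][1] = (-6) / L[1][1] = -2.
Step 3: L[2][2] = √(4) = 2.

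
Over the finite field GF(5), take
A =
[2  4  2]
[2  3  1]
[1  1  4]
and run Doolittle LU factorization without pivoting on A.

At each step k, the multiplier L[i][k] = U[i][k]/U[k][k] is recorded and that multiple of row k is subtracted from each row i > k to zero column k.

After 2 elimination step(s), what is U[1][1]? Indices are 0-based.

U[1][1] = 4

k=0: U[0][0]=2
  eliminate (1,0): mult=1, new row 1: (0, 4, 4); set L[1][0]=1
  eliminate (2,0): mult=3, new row 2: (0, 4, 3); set L[2][0]=3
k=1: U[1][1]=4
  eliminate (2,1): mult=1, new row 2: (0, 0, 4); set L[2][1]=1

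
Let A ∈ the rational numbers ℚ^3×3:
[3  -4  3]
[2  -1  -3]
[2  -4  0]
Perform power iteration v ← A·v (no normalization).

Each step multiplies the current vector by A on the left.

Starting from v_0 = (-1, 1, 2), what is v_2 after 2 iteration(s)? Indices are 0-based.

v_0 = (-1, 1, 2).
v_1 = A·v_0 = (-1, -9, -6).
v_2 = A·v_1 = (15, 25, 34).

v_2 = (15, 25, 34)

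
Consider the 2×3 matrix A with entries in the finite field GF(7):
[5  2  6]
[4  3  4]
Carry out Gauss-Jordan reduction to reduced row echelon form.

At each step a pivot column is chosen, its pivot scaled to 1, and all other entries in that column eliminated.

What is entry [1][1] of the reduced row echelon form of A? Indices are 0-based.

[1] R0 /= 5  ⇒  (1, 6, 4)
     R1 -= 4·R0  ⇒  (0, 0, 2)
column 1 empty below row 1
[2] R1 /= 2  ⇒  (0, 0, 1)
     R0 -= 4·R1  ⇒  (1, 6, 0)

M[1][1] = 0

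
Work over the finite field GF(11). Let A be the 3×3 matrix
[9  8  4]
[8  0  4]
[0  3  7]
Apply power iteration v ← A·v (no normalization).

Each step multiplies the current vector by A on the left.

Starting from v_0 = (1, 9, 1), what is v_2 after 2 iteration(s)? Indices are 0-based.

v_2 = (7, 2, 10)

v_0 = (1, 9, 1).
v_1 = A·v_0 = (8, 1, 1).
v_2 = A·v_1 = (7, 2, 10).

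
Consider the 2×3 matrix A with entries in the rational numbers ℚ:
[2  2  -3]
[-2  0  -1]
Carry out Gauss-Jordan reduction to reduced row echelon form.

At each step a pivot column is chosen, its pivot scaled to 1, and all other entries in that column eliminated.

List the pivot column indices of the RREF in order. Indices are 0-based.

pivot columns: 0, 1

[1] R0 /= 2  ⇒  (1, 1, -3/2)
     R1 -= -2·R0  ⇒  (0, 2, -4)
[2] R1 /= 2  ⇒  (0, 1, -2)
     R0 -= 1·R1  ⇒  (1, 0, 1/2)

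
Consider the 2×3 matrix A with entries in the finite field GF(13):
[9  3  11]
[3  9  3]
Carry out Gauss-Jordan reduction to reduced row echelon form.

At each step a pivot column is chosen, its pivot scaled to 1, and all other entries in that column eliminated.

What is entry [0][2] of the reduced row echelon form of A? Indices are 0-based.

step 1: normalize row 0 (÷9) = (1, 9, 7)
  row 1: subtract 3×row0 = (0, 8, 8)
step 2: normalize row 1 (÷8) = (0, 1, 1)
  row 0: subtract 9×row1 = (1, 0, 11)

M[0][2] = 11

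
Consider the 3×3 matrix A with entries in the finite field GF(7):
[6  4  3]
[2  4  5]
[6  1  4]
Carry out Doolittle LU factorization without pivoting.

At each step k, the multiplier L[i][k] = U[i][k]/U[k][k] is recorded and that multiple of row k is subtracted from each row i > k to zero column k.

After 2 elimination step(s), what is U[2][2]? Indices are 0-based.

Step 1: pivot at (0,0) is 6.
  row1 ← row1 − (5)·row0  ⇒  L[1][0]=5, U row1=(0, 5, 4)
  row2 ← row2 − (1)·row0  ⇒  L[2][0]=1, U row2=(0, 4, 1)
Step 2: pivot at (1,1) is 5.
  row2 ← row2 − (5)·row1  ⇒  L[2][1]=5, U row2=(0, 0, 2)

U[2][2] = 2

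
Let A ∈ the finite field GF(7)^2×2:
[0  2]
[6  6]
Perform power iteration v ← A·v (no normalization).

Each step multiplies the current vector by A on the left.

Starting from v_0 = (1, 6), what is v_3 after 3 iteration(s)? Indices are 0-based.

v_0 = (1, 6).
v_1 = A·v_0 = (5, 0).
v_2 = A·v_1 = (0, 2).
v_3 = A·v_2 = (4, 5).

v_3 = (4, 5)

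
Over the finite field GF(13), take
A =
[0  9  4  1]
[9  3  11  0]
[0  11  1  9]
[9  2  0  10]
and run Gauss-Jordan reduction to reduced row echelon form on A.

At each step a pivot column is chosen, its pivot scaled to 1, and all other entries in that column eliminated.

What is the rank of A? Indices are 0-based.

rank = 4

[1] R0 <-> R1
[1] R0 /= 9  ⇒  (1, 9, 7, 0)
     R3 -= 9·R0  ⇒  (0, 12, 2, 10)
[2] R1 /= 9  ⇒  (0, 1, 12, 3)
     R0 -= 9·R1  ⇒  (1, 0, 3, 12)
     R2 -= 11·R1  ⇒  (0, 0, 12, 2)
     R3 -= 12·R1  ⇒  (0, 0, 1, 0)
[3] R2 /= 12  ⇒  (0, 0, 1, 11)
     R0 -= 3·R2  ⇒  (1, 0, 0, 5)
     R1 -= 12·R2  ⇒  (0, 1, 0, 1)
     R3 -= 1·R2  ⇒  (0, 0, 0, 2)
[4] R3 /= 2  ⇒  (0, 0, 0, 1)
     R0 -= 5·R3  ⇒  (1, 0, 0, 0)
     R1 -= 1·R3  ⇒  (0, 1, 0, 0)
     R2 -= 11·R3  ⇒  (0, 0, 1, 0)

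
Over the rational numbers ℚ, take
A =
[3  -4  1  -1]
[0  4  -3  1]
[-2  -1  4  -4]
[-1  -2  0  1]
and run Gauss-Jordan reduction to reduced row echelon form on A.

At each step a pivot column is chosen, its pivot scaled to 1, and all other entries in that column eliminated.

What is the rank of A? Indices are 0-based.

rank = 4

pivot(0,0)=3: scale R0 → (1, -4/3, 1/3, -1/3)
  clear (2,0): R2 −= (-2)R0 → (0, -11/3, 14/3, -14/3)
  clear (3,0): R3 −= (-1)R0 → (0, -10/3, 1/3, 2/3)
pivot(1,1)=4: scale R1 → (0, 1, -3/4, 1/4)
  clear (0,1): R0 −= (-4/3)R1 → (1, 0, -2/3, 0)
  clear (2,1): R2 −= (-11/3)R1 → (0, 0, 23/12, -15/4)
  clear (3,1): R3 −= (-10/3)R1 → (0, 0, -13/6, 3/2)
pivot(2,2)=23/12: scale R2 → (0, 0, 1, -45/23)
  clear (0,2): R0 −= (-2/3)R2 → (1, 0, 0, -30/23)
  clear (1,2): R1 −= (-3/4)R2 → (0, 1, 0, -28/23)
  clear (3,2): R3 −= (-13/6)R2 → (0, 0, 0, -63/23)
pivot(3,3)=-63/23: scale R3 → (0, 0, 0, 1)
  clear (0,3): R0 −= (-30/23)R3 → (1, 0, 0, 0)
  clear (1,3): R1 −= (-28/23)R3 → (0, 1, 0, 0)
  clear (2,3): R2 −= (-45/23)R3 → (0, 0, 1, 0)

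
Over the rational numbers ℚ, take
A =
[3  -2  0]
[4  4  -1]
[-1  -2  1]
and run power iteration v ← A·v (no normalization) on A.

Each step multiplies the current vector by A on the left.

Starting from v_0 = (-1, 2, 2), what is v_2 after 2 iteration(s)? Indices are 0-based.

v_2 = (-25, -19, 2)

v_0 = (-1, 2, 2).
v_1 = A·v_0 = (-7, 2, -1).
v_2 = A·v_1 = (-25, -19, 2).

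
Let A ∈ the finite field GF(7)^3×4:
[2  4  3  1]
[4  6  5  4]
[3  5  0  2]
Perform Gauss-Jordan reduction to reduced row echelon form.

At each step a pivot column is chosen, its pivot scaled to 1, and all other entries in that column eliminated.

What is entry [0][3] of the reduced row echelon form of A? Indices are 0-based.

M[0][3] = 2

step 1: normalize row 0 (÷2) = (1, 2, 5, 4)
  row 1: subtract 4×row0 = (0, 5, 6, 2)
  row 2: subtract 3×row0 = (0, 6, 6, 4)
step 2: normalize row 1 (÷5) = (0, 1, 4, 6)
  row 0: subtract 2×row1 = (1, 0, 4, 6)
  row 2: subtract 6×row1 = (0, 0, 3, 3)
step 3: normalize row 2 (÷3) = (0, 0, 1, 1)
  row 0: subtract 4×row2 = (1, 0, 0, 2)
  row 1: subtract 4×row2 = (0, 1, 0, 2)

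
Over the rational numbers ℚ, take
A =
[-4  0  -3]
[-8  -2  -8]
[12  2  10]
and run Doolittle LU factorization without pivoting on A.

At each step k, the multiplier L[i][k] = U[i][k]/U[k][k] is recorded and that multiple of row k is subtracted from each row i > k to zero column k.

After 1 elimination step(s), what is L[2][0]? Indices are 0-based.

[col 0] pivot -4
  R1 -= 2*R0 → (0, -2, -2)  (L[1][0] := 2)
  R2 -= -3*R0 → (0, 2, 1)  (L[2][0] := -3)

L[2][0] = -3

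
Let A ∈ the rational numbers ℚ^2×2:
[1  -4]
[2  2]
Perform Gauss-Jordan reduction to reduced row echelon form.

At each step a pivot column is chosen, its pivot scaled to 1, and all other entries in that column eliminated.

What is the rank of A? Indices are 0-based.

rank = 2

step 1: normalize row 0 (÷1) = (1, -4)
  row 1: subtract 2×row0 = (0, 10)
step 2: normalize row 1 (÷10) = (0, 1)
  row 0: subtract -4×row1 = (1, 0)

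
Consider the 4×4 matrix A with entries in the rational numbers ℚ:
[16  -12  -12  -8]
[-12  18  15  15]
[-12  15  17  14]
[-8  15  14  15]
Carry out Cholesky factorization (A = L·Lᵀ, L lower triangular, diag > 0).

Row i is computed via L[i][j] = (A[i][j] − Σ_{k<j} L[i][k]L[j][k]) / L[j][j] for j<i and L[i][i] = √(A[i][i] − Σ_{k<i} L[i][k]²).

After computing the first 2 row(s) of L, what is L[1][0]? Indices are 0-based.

L[1][0] = -3

Step 1: L[0][0] = √(16) = 4.
  L[1][0] = (-12) / L[0][0] = -3.
Step 2: L[1][1] = √(9) = 3.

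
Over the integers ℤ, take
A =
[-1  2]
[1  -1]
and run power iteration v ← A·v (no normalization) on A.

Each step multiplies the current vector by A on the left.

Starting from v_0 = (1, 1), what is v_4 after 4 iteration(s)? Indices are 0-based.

v_4 = (-7, 5)

v_0 = (1, 1).
v_1 = A·v_0 = (1, 0).
v_2 = A·v_1 = (-1, 1).
v_3 = A·v_2 = (3, -2).
v_4 = A·v_3 = (-7, 5).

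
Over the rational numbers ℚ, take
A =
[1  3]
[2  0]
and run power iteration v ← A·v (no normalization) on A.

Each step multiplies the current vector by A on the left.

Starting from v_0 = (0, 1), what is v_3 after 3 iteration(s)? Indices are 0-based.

v_0 = (0, 1).
v_1 = A·v_0 = (3, 0).
v_2 = A·v_1 = (3, 6).
v_3 = A·v_2 = (21, 6).

v_3 = (21, 6)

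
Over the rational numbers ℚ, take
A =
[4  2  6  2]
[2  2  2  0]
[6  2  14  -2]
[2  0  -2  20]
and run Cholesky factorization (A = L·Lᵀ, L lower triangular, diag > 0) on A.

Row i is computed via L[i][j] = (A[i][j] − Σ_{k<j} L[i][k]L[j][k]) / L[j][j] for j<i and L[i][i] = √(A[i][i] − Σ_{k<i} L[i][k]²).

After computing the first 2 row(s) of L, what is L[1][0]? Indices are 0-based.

L[1][0] = 1

Step 1: L[0][0] = √(4) = 2.
  L[1][0] = (2) / L[0][0] = 1.
Step 2: L[1][1] = √(1) = 1.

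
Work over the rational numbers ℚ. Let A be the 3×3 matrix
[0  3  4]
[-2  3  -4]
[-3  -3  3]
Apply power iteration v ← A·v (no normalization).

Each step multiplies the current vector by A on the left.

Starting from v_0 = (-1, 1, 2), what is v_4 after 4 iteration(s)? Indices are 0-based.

v_4 = (-105, -543, 1386)

v_0 = (-1, 1, 2).
v_1 = A·v_0 = (11, -3, 6).
v_2 = A·v_1 = (15, -55, -6).
v_3 = A·v_2 = (-189, -171, 102).
v_4 = A·v_3 = (-105, -543, 1386).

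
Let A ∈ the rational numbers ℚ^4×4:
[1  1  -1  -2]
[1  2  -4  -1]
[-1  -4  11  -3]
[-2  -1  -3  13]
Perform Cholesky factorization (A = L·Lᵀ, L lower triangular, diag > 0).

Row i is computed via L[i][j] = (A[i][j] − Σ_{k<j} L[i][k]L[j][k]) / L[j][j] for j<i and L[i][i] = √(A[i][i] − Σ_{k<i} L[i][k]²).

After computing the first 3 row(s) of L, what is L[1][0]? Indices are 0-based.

Step 1: L[0][0] = √(1) = 1.
  L[1][0] = (1) / L[0][0] = 1.
Step 2: L[1][1] = √(1) = 1.
  L[2][0] = (-1) / L[0][0] = -1.
  L[2][1] = (-3) / L[1][1] = -3.
Step 3: L[2][2] = √(1) = 1.

L[1][0] = 1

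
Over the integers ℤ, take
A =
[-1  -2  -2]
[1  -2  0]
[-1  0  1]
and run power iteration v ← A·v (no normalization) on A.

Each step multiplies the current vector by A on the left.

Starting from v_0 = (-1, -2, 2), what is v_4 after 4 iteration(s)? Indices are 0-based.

v_0 = (-1, -2, 2).
v_1 = A·v_0 = (1, 3, 3).
v_2 = A·v_1 = (-13, -5, 2).
v_3 = A·v_2 = (19, -3, 15).
v_4 = A·v_3 = (-43, 25, -4).

v_4 = (-43, 25, -4)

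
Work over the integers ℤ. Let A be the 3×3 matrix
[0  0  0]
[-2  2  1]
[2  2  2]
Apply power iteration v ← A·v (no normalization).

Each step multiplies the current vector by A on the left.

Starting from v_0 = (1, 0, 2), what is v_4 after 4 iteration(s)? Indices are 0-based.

v_4 = (0, 84, 120)

v_0 = (1, 0, 2).
v_1 = A·v_0 = (0, 0, 6).
v_2 = A·v_1 = (0, 6, 12).
v_3 = A·v_2 = (0, 24, 36).
v_4 = A·v_3 = (0, 84, 120).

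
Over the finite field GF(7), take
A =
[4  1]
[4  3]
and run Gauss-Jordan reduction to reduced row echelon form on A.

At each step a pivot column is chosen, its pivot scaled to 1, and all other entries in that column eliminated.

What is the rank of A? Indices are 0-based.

rank = 2

[1] R0 /= 4  ⇒  (1, 2)
     R1 -= 4·R0  ⇒  (0, 2)
[2] R1 /= 2  ⇒  (0, 1)
     R0 -= 2·R1  ⇒  (1, 0)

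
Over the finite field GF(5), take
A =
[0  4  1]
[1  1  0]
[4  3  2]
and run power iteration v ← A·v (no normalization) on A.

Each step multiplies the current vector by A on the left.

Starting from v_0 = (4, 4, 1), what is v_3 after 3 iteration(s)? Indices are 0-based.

v_3 = (2, 2, 2)

v_0 = (4, 4, 1).
v_1 = A·v_0 = (2, 3, 0).
v_2 = A·v_1 = (2, 0, 2).
v_3 = A·v_2 = (2, 2, 2).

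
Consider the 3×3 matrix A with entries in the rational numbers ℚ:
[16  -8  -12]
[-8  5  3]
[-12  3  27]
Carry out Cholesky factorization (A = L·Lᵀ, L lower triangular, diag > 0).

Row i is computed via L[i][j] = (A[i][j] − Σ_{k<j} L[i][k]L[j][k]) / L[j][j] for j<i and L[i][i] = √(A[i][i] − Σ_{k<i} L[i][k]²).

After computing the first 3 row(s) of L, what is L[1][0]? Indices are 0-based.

L[1][0] = -2

Step 1: L[0][0] = √(16) = 4.
  L[1][0] = (-8) / L[0][0] = -2.
Step 2: L[1][1] = √(1) = 1.
  L[2][0] = (-12) / L[0][0] = -3.
  L[2][1] = (-3) / L[1][1] = -3.
Step 3: L[2][2] = √(9) = 3.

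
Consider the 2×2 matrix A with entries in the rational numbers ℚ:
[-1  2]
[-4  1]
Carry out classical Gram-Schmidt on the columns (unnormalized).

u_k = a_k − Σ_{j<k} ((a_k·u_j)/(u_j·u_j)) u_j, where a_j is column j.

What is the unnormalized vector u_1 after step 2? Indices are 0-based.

Step 1: u_0 = a_0 = (-1, -4).
Step 2: u_1 = a_1 − (-6/17)·u_0 = (28/17, -7/17).

u_1 = (28/17, -7/17)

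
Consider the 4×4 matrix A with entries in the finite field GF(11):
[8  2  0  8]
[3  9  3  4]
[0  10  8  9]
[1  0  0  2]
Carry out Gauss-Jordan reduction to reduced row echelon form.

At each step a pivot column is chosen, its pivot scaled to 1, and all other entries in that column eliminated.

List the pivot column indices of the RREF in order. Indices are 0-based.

[1] R0 /= 8  ⇒  (1, 3, 0, 1)
     R1 -= 3·R0  ⇒  (0, 0, 3, 1)
     R3 -= 1·R0  ⇒  (0, 8, 0, 1)
[2] R1 <-> R2
[2] R1 /= 10  ⇒  (0, 1, 3, 2)
     R0 -= 3·R1  ⇒  (1, 0, 2, 6)
     R3 -= 8·R1  ⇒  (0, 0, 9, 7)
[3] R2 /= 3  ⇒  (0, 0, 1, 4)
     R0 -= 2·R2  ⇒  (1, 0, 0, 9)
     R1 -= 3·R2  ⇒  (0, 1, 0, 1)
     R3 -= 9·R2  ⇒  (0, 0, 0, 4)
[4] R3 /= 4  ⇒  (0, 0, 0, 1)
     R0 -= 9·R3  ⇒  (1, 0, 0, 0)
     R1 -= 1·R3  ⇒  (0, 1, 0, 0)
     R2 -= 4·R3  ⇒  (0, 0, 1, 0)

pivot columns: 0, 1, 2, 3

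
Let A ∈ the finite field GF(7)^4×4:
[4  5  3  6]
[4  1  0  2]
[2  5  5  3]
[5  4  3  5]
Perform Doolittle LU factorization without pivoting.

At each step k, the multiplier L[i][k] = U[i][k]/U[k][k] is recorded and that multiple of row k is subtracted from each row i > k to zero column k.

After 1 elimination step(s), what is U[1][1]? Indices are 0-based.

U[1][1] = 3

Step 1: pivot at (0,0) is 4.
  row1 ← row1 − (1)·row0  ⇒  L[1][0]=1, U row1=(0, 3, 4, 3)
  row2 ← row2 − (4)·row0  ⇒  L[2][0]=4, U row2=(0, 6, 0, 0)
  row3 ← row3 − (3)·row0  ⇒  L[3][0]=3, U row3=(0, 3, 1, 1)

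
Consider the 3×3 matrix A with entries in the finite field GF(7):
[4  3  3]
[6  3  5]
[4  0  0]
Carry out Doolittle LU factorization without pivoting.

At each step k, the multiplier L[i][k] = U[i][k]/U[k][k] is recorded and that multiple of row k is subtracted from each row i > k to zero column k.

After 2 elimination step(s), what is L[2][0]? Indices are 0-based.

[col 0] pivot 4
  R1 -= 5*R0 → (0, 2, 4)  (L[1][0] := 5)
  R2 -= 1*R0 → (0, 4, 4)  (L[2][0] := 1)
[col 1] pivot 2
  R2 -= 2*R1 → (0, 0, 3)  (L[2][1] := 2)

L[2][0] = 1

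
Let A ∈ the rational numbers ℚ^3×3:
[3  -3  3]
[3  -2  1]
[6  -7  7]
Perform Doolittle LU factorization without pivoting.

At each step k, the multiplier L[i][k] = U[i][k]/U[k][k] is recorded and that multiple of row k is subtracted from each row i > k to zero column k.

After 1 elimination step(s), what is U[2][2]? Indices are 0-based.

U[2][2] = 1

Step 1: pivot at (0,0) is 3.
  row1 ← row1 − (1)·row0  ⇒  L[1][0]=1, U row1=(0, 1, -2)
  row2 ← row2 − (2)·row0  ⇒  L[2][0]=2, U row2=(0, -1, 1)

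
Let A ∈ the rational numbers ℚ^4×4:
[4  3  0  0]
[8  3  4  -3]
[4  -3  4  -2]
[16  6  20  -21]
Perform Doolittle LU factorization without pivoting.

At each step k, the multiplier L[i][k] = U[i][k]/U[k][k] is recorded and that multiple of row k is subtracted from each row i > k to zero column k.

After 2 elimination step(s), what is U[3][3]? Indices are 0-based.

U[3][3] = -15

k=0: U[0][0]=4
  eliminate (1,0): mult=2, new row 1: (0, -3, 4, -3); set L[1][0]=2
  eliminate (2,0): mult=1, new row 2: (0, -6, 4, -2); set L[2][0]=1
  eliminate (3,0): mult=4, new row 3: (0, -6, 20, -21); set L[3][0]=4
k=1: U[1][1]=-3
  eliminate (2,1): mult=2, new row 2: (0, 0, -4, 4); set L[2][1]=2
  eliminate (3,1): mult=2, new row 3: (0, 0, 12, -15); set L[3][1]=2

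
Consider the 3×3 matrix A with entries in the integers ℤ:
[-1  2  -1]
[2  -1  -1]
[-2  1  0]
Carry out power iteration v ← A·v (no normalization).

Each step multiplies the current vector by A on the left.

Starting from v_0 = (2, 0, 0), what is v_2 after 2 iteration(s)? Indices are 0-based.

v_2 = (14, -4, 8)

v_0 = (2, 0, 0).
v_1 = A·v_0 = (-2, 4, -4).
v_2 = A·v_1 = (14, -4, 8).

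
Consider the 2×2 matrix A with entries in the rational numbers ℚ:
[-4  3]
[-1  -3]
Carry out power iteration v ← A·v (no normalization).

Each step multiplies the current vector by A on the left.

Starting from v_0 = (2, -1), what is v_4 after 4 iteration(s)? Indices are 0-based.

v_0 = (2, -1).
v_1 = A·v_0 = (-11, 1).
v_2 = A·v_1 = (47, 8).
v_3 = A·v_2 = (-164, -71).
v_4 = A·v_3 = (443, 377).

v_4 = (443, 377)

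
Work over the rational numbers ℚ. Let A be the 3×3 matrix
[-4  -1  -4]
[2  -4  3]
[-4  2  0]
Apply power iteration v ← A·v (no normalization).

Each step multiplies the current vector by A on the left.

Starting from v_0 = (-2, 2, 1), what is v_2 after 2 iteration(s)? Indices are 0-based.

v_0 = (-2, 2, 1).
v_1 = A·v_0 = (2, -9, 12).
v_2 = A·v_1 = (-47, 76, -26).

v_2 = (-47, 76, -26)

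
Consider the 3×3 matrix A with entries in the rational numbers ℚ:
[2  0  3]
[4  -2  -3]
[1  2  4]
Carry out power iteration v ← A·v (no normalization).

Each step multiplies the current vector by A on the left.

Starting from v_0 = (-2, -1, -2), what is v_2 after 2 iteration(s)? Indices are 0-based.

v_0 = (-2, -1, -2).
v_1 = A·v_0 = (-10, 0, -12).
v_2 = A·v_1 = (-56, -4, -58).

v_2 = (-56, -4, -58)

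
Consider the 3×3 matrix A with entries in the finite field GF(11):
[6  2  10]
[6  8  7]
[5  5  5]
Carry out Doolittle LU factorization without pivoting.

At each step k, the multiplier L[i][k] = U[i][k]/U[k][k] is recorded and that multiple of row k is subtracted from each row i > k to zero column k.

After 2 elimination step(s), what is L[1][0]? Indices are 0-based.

Step 1: pivot at (0,0) is 6.
  row1 ← row1 − (1)·row0  ⇒  L[1][0]=1, U row1=(0, 6, 8)
  row2 ← row2 − (10)·row0  ⇒  L[2][0]=10, U row2=(0, 7, 4)
Step 2: pivot at (1,1) is 6.
  row2 ← row2 − (3)·row1  ⇒  L[2][1]=3, U row2=(0, 0, 2)

L[1][0] = 1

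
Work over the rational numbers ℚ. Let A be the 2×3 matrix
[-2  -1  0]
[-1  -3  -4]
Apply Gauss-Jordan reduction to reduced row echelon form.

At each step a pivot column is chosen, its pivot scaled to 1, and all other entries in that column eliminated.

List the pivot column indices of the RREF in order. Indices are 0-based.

[1] R0 /= -2  ⇒  (1, 1/2, 0)
     R1 -= -1·R0  ⇒  (0, -5/2, -4)
[2] R1 /= -5/2  ⇒  (0, 1, 8/5)
     R0 -= 1/2·R1  ⇒  (1, 0, -4/5)

pivot columns: 0, 1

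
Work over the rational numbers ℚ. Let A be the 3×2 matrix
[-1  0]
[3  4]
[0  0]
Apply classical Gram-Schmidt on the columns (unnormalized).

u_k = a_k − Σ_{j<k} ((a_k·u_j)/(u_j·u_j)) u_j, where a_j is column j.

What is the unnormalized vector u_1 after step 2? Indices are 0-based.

u_1 = (6/5, 2/5, 0)

Step 1: u_0 = a_0 = (-1, 3, 0).
Step 2: u_1 = a_1 − (6/5)·u_0 = (6/5, 2/5, 0).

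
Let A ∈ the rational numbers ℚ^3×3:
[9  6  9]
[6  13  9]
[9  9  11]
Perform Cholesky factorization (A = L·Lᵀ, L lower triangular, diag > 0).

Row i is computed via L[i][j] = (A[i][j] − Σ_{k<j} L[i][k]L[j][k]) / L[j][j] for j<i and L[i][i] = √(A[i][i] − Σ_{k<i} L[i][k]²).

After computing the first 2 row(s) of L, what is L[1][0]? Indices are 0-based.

Step 1: L[0][0] = √(9) = 3.
  L[1][0] = (6) / L[0][0] = 2.
Step 2: L[1][1] = √(9) = 3.

L[1][0] = 2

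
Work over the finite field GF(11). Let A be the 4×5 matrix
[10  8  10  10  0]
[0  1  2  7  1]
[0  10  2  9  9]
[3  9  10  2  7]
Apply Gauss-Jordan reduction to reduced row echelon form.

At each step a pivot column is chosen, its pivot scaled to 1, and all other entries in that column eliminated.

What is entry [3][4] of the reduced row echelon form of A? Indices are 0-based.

[1] R0 /= 10  ⇒  (1, 3, 1, 1, 0)
     R3 -= 3·R0  ⇒  (0, 0, 7, 10, 7)
[2] R1 /= 1  ⇒  (0, 1, 2, 7, 1)
     R0 -= 3·R1  ⇒  (1, 0, 6, 2, 8)
     R2 -= 10·R1  ⇒  (0, 0, 4, 5, 10)
[3] R2 /= 4  ⇒  (0, 0, 1, 4, 8)
     R0 -= 6·R2  ⇒  (1, 0, 0, 0, 4)
     R1 -= 2·R2  ⇒  (0, 1, 0, 10, 7)
     R3 -= 7·R2  ⇒  (0, 0, 0, 4, 6)
[4] R3 /= 4  ⇒  (0, 0, 0, 1, 7)
     R1 -= 10·R3  ⇒  (0, 1, 0, 0, 3)
     R2 -= 4·R3  ⇒  (0, 0, 1, 0, 2)

M[3][4] = 7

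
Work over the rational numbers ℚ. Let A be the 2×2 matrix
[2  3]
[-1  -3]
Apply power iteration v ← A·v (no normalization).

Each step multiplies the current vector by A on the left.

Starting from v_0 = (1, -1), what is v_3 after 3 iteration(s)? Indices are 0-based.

v_3 = (-7, 11)

v_0 = (1, -1).
v_1 = A·v_0 = (-1, 2).
v_2 = A·v_1 = (4, -5).
v_3 = A·v_2 = (-7, 11).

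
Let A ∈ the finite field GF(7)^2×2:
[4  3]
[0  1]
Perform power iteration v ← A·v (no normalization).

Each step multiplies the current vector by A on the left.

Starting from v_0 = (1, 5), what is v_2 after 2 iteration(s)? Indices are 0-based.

v_2 = (0, 5)

v_0 = (1, 5).
v_1 = A·v_0 = (5, 5).
v_2 = A·v_1 = (0, 5).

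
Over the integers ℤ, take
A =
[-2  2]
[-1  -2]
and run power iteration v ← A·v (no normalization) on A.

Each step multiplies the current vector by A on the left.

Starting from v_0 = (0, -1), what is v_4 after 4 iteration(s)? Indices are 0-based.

v_0 = (0, -1).
v_1 = A·v_0 = (-2, 2).
v_2 = A·v_1 = (8, -2).
v_3 = A·v_2 = (-20, -4).
v_4 = A·v_3 = (32, 28).

v_4 = (32, 28)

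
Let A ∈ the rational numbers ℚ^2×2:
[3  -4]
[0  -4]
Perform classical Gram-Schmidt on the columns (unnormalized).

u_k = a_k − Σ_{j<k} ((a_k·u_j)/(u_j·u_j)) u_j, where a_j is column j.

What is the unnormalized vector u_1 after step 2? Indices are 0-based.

Step 1: u_0 = a_0 = (3, 0).
Step 2: u_1 = a_1 − (-4/3)·u_0 = (0, -4).

u_1 = (0, -4)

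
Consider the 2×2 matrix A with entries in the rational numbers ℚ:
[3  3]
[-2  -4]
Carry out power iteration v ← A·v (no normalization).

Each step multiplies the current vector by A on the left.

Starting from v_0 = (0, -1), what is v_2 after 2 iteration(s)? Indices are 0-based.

v_2 = (3, -10)

v_0 = (0, -1).
v_1 = A·v_0 = (-3, 4).
v_2 = A·v_1 = (3, -10).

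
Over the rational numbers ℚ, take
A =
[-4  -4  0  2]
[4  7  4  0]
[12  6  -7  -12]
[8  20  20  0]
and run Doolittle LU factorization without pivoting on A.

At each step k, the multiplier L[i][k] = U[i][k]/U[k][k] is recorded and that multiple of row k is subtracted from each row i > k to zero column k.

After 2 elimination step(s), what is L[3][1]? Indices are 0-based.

L[3][1] = 4

[col 0] pivot -4
  R1 -= -1*R0 → (0, 3, 4, 2)  (L[1][0] := -1)
  R2 -= -3*R0 → (0, -6, -7, -6)  (L[2][0] := -3)
  R3 -= -2*R0 → (0, 12, 20, 4)  (L[3][0] := -2)
[col 1] pivot 3
  R2 -= -2*R1 → (0, 0, 1, -2)  (L[2][1] := -2)
  R3 -= 4*R1 → (0, 0, 4, -4)  (L[3][1] := 4)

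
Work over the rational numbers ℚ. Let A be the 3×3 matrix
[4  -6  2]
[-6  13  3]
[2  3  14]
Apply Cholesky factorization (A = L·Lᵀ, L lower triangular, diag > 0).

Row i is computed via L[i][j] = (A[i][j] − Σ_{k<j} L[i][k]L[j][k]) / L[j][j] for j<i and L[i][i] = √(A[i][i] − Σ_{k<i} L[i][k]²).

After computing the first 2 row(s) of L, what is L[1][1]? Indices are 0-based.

L[1][1] = 2

Step 1: L[0][0] = √(4) = 2.
  L[1][0] = (-6) / L[0][0] = -3.
Step 2: L[1][1] = √(4) = 2.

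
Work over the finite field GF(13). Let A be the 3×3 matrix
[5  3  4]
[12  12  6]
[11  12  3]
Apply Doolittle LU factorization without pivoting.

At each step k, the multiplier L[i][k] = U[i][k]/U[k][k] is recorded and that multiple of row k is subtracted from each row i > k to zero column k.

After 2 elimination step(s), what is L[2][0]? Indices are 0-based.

Step 1: pivot at (0,0) is 5.
  row1 ← row1 − (5)·row0  ⇒  L[1][0]=5, U row1=(0, 10, 12)
  row2 ← row2 − (10)·row0  ⇒  L[2][0]=10, U row2=(0, 8, 2)
Step 2: pivot at (1,1) is 10.
  row2 ← row2 − (6)·row1  ⇒  L[2][1]=6, U row2=(0, 0, 8)

L[2][0] = 10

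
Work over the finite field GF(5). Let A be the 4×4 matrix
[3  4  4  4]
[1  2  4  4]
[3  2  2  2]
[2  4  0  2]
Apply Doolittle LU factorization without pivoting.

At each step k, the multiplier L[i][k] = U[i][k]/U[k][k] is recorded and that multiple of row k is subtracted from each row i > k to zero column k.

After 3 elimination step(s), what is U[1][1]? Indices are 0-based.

U[1][1] = 4

[col 0] pivot 3
  R1 -= 2*R0 → (0, 4, 1, 1)  (L[1][0] := 2)
  R2 -= 1*R0 → (0, 3, 3, 3)  (L[2][0] := 1)
  R3 -= 4*R0 → (0, 3, 4, 1)  (L[3][0] := 4)
[col 1] pivot 4
  R2 -= 2*R1 → (0, 0, 1, 1)  (L[2][1] := 2)
  R3 -= 2*R1 → (0, 0, 2, 4)  (L[3][1] := 2)
[col 2] pivot 1
  R3 -= 2*R2 → (0, 0, 0, 2)  (L[3][2] := 2)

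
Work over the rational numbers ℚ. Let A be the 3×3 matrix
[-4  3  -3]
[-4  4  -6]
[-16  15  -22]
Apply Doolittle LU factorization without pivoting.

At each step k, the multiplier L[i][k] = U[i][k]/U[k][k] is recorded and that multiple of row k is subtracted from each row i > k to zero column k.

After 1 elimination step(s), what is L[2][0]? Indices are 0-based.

L[2][0] = 4

[col 0] pivot -4
  R1 -= 1*R0 → (0, 1, -3)  (L[1][0] := 1)
  R2 -= 4*R0 → (0, 3, -10)  (L[2][0] := 4)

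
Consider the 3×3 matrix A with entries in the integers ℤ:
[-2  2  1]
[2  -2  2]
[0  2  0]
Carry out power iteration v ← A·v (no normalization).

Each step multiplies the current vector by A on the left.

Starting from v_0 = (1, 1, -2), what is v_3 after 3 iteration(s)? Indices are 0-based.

v_3 = (12, -36, 16)

v_0 = (1, 1, -2).
v_1 = A·v_0 = (-2, -4, 2).
v_2 = A·v_1 = (-2, 8, -8).
v_3 = A·v_2 = (12, -36, 16).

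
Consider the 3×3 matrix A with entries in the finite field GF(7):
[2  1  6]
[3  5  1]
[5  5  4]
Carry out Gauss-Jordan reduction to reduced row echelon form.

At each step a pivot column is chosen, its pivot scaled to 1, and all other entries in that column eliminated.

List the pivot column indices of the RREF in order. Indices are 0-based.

pivot(0,0)=2: scale R0 → (1, 4, 3)
  clear (1,0): R1 −= (3)R0 → (0, 0, 6)
  clear (2,0): R2 −= (5)R0 → (0, 6, 3)
pivot(1,1): swap R1↔R2
pivot(1,1)=6: scale R1 → (0, 1, 4)
  clear (0,1): R0 −= (4)R1 → (1, 0, 1)
pivot(2,2)=6: scale R2 → (0, 0, 1)
  clear (0,2): R0 −= (1)R2 → (1, 0, 0)
  clear (1,2): R1 −= (4)R2 → (0, 1, 0)

pivot columns: 0, 1, 2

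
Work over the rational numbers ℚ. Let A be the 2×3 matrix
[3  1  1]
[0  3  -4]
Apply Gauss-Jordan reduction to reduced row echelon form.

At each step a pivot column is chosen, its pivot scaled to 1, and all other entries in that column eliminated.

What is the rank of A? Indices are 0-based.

pivot(0,0)=3: scale R0 → (1, 1/3, 1/3)
pivot(1,1)=3: scale R1 → (0, 1, -4/3)
  clear (0,1): R0 −= (1/3)R1 → (1, 0, 7/9)

rank = 2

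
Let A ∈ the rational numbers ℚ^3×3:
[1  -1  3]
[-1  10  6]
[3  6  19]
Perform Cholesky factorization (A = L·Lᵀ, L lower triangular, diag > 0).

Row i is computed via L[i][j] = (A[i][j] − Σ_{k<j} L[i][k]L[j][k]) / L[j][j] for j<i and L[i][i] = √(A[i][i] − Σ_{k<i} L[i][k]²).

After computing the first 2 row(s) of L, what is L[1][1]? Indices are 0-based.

Step 1: L[0][0] = √(1) = 1.
  L[1][0] = (-1) / L[0][0] = -1.
Step 2: L[1][1] = √(9) = 3.

L[1][1] = 3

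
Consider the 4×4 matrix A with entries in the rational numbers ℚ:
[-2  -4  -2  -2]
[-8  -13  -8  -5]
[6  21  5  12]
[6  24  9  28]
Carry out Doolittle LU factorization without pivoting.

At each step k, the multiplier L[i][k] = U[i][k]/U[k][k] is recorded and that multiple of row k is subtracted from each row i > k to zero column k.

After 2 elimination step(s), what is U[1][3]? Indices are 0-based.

U[1][3] = 3

[col 0] pivot -2
  R1 -= 4*R0 → (0, 3, 0, 3)  (L[1][0] := 4)
  R2 -= -3*R0 → (0, 9, -1, 6)  (L[2][0] := -3)
  R3 -= -3*R0 → (0, 12, 3, 22)  (L[3][0] := -3)
[col 1] pivot 3
  R2 -= 3*R1 → (0, 0, -1, -3)  (L[2][1] := 3)
  R3 -= 4*R1 → (0, 0, 3, 10)  (L[3][1] := 4)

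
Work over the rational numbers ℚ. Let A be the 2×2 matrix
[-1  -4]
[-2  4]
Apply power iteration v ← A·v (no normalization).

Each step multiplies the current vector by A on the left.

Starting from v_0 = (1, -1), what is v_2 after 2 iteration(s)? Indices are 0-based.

v_0 = (1, -1).
v_1 = A·v_0 = (3, -6).
v_2 = A·v_1 = (21, -30).

v_2 = (21, -30)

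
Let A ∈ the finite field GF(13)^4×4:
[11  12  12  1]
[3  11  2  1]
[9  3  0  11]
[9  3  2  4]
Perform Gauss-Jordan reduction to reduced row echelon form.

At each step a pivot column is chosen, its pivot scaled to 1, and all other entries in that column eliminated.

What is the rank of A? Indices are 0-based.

rank = 4

[1] R0 /= 11  ⇒  (1, 7, 7, 6)
     R1 -= 3·R0  ⇒  (0, 3, 7, 9)
     R2 -= 9·R0  ⇒  (0, 5, 2, 9)
     R3 -= 9·R0  ⇒  (0, 5, 4, 2)
[2] R1 /= 3  ⇒  (0, 1, 11, 3)
     R0 -= 7·R1  ⇒  (1, 0, 8, 11)
     R2 -= 5·R1  ⇒  (0, 0, 12, 7)
     R3 -= 5·R1  ⇒  (0, 0, 1, 0)
[3] R2 /= 12  ⇒  (0, 0, 1, 6)
     R0 -= 8·R2  ⇒  (1, 0, 0, 2)
     R1 -= 11·R2  ⇒  (0, 1, 0, 2)
     R3 -= 1·R2  ⇒  (0, 0, 0, 7)
[4] R3 /= 7  ⇒  (0, 0, 0, 1)
     R0 -= 2·R3  ⇒  (1, 0, 0, 0)
     R1 -= 2·R3  ⇒  (0, 1, 0, 0)
     R2 -= 6·R3  ⇒  (0, 0, 1, 0)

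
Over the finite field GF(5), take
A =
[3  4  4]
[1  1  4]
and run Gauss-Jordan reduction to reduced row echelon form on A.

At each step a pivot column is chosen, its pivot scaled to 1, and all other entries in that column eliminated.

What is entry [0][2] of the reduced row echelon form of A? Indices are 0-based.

M[0][2] = 2

step 1: normalize row 0 (÷3) = (1, 3, 3)
  row 1: subtract 1×row0 = (0, 3, 1)
step 2: normalize row 1 (÷3) = (0, 1, 2)
  row 0: subtract 3×row1 = (1, 0, 2)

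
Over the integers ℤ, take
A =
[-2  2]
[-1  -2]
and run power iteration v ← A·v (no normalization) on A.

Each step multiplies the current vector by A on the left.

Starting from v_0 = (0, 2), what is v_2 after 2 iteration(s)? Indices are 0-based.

v_0 = (0, 2).
v_1 = A·v_0 = (4, -4).
v_2 = A·v_1 = (-16, 4).

v_2 = (-16, 4)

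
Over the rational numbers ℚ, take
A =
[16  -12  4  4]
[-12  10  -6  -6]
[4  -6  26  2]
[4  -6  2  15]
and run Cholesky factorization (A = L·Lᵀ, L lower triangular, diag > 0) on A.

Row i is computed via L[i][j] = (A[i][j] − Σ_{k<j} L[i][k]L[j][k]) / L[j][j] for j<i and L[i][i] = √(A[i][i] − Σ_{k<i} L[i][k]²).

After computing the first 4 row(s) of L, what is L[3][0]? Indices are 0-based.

Step 1: L[0][0] = √(16) = 4.
  L[1][0] = (-12) / L[0][0] = -3.
Step 2: L[1][1] = √(1) = 1.
  L[2][0] = (4) / L[0][0] = 1.
  L[2][1] = (-3) / L[1][1] = -3.
Step 3: L[2][2] = √(16) = 4.
  L[3][0] = (4) / L[0][0] = 1.
  L[3][1] = (-3) / L[1][1] = -3.
  L[3][2] = (-8) / L[2][2] = -2.
Step 4: L[3][3] = √(1) = 1.

L[3][0] = 1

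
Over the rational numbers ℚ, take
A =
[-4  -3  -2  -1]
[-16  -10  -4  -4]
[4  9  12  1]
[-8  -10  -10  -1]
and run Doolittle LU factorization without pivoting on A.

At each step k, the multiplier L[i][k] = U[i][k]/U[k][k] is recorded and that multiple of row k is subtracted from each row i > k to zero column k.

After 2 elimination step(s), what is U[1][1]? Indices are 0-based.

U[1][1] = 2

[col 0] pivot -4
  R1 -= 4*R0 → (0, 2, 4, 0)  (L[1][0] := 4)
  R2 -= -1*R0 → (0, 6, 10, 0)  (L[2][0] := -1)
  R3 -= 2*R0 → (0, -4, -6, 1)  (L[3][0] := 2)
[col 1] pivot 2
  R2 -= 3*R1 → (0, 0, -2, 0)  (L[2][1] := 3)
  R3 -= -2*R1 → (0, 0, 2, 1)  (L[3][1] := -2)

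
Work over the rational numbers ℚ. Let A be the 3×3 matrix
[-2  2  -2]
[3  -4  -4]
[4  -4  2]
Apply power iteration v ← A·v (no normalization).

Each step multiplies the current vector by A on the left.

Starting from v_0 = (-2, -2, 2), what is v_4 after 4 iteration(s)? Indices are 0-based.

v_4 = (-136, 288, 272)

v_0 = (-2, -2, 2).
v_1 = A·v_0 = (-4, -6, 4).
v_2 = A·v_1 = (-12, -4, 16).
v_3 = A·v_2 = (-16, -84, 0).
v_4 = A·v_3 = (-136, 288, 272).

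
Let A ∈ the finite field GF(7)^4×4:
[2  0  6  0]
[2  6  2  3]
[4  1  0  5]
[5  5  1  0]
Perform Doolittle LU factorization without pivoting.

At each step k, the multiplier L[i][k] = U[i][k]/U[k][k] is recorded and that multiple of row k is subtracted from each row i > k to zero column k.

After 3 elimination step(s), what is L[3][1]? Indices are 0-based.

L[3][1] = 2

k=0: U[0][0]=2
  eliminate (1,0): mult=1, new row 1: (0, 6, 3, 3); set L[1][0]=1
  eliminate (2,0): mult=2, new row 2: (0, 1, 2, 5); set L[2][0]=2
  eliminate (3,0): mult=6, new row 3: (0, 5, 0, 0); set L[3][0]=6
k=1: U[1][1]=6
  eliminate (2,1): mult=6, new row 2: (0, 0, 5, 1); set L[2][1]=6
  eliminate (3,1): mult=2, new row 3: (0, 0, 1, 1); set L[3][1]=2
k=2: U[2][2]=5
  eliminate (3,2): mult=3, new row 3: (0, 0, 0, 5); set L[3][2]=3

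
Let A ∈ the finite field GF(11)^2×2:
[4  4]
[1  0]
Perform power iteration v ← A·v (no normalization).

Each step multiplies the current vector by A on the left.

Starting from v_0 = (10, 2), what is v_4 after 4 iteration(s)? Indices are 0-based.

v_4 = (7, 9)

v_0 = (10, 2).
v_1 = A·v_0 = (4, 10).
v_2 = A·v_1 = (1, 4).
v_3 = A·v_2 = (9, 1).
v_4 = A·v_3 = (7, 9).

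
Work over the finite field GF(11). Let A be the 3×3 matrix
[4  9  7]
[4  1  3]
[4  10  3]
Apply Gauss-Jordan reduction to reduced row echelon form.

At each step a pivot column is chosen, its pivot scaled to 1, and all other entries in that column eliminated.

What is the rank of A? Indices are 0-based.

rank = 3

step 1: normalize row 0 (÷4) = (1, 5, 10)
  row 1: subtract 4×row0 = (0, 3, 7)
  row 2: subtract 4×row0 = (0, 1, 7)
step 2: normalize row 1 (÷3) = (0, 1, 6)
  row 0: subtract 5×row1 = (1, 0, 2)
  row 2: subtract 1×row1 = (0, 0, 1)
step 3: normalize row 2 (÷1) = (0, 0, 1)
  row 0: subtract 2×row2 = (1, 0, 0)
  row 1: subtract 6×row2 = (0, 1, 0)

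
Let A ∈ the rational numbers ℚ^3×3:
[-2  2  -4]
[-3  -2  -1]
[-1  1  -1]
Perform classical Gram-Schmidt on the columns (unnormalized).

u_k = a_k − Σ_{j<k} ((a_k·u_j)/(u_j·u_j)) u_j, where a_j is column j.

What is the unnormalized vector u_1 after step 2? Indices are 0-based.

Step 1: u_0 = a_0 = (-2, -3, -1).
Step 2: u_1 = a_1 − (1/14)·u_0 = (15/7, -25/14, 15/14).

u_1 = (15/7, -25/14, 15/14)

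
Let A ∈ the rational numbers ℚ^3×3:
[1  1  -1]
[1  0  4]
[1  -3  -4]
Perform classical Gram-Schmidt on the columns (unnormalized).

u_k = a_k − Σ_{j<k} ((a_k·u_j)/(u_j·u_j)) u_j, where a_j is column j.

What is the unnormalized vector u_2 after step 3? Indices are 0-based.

Step 1: u_0 = a_0 = (1, 1, 1).
Step 2: u_1 = a_1 − (-2/3)·u_0 = (5/3, 2/3, -7/3).
Step 3: u_2 = a_2 − (-1/3)·u_0 − (31/26)·u_1 = (-69/26, 46/13, -23/26).

u_2 = (-69/26, 46/13, -23/26)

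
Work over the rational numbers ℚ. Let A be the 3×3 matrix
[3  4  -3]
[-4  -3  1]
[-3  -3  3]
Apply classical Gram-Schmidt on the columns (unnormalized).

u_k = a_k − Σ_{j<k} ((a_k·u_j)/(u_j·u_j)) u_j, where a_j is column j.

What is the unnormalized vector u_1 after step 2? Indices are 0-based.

Step 1: u_0 = a_0 = (3, -4, -3).
Step 2: u_1 = a_1 − (33/34)·u_0 = (37/34, 15/17, -3/34).

u_1 = (37/34, 15/17, -3/34)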